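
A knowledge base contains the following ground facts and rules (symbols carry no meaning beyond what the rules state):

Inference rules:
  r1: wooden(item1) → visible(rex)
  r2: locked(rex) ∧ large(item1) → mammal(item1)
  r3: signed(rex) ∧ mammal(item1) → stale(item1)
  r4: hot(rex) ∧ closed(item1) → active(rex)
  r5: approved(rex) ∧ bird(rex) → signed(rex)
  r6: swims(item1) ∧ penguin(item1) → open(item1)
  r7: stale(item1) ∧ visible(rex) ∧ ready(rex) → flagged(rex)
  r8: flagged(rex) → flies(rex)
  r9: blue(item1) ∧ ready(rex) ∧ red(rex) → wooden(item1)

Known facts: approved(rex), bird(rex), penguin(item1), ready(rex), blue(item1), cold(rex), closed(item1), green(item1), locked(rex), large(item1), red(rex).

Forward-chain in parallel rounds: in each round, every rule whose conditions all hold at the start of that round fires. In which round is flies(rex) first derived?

Round 1: r2 [locked(rex) ∧ large(item1) → mammal(item1)]; r5 [approved(rex) ∧ bird(rex) → signed(rex)]; r9 [blue(item1) ∧ ready(rex) ∧ red(rex) → wooden(item1)]. New: mammal(item1), signed(rex), wooden(item1).
Round 2: r1 [wooden(item1) → visible(rex)]; r3 [signed(rex) ∧ mammal(item1) → stale(item1)]. New: visible(rex), stale(item1).
Round 3: r7 [stale(item1) ∧ visible(rex) ∧ ready(rex) → flagged(rex)]. New: flagged(rex).
Round 4: r8 [flagged(rex) → flies(rex)]. New: flies(rex).
flies(rex) first appears in round 4.

4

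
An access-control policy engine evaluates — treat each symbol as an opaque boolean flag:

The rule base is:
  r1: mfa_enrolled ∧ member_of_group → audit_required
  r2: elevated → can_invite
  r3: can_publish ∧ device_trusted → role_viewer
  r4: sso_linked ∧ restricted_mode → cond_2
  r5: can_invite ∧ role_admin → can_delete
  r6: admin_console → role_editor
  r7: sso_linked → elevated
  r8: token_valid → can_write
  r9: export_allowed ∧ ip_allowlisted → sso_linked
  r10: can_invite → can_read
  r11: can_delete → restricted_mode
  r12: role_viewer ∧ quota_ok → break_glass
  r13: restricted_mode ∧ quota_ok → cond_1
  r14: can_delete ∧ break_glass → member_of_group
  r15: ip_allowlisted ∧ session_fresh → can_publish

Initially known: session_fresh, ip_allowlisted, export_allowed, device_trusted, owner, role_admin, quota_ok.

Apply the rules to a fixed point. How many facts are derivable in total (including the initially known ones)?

19

Round 1: r9 [export_allowed ∧ ip_allowlisted → sso_linked]; r15 [ip_allowlisted ∧ session_fresh → can_publish]. New: sso_linked, can_publish.
Round 2: r3 [can_publish ∧ device_trusted → role_viewer]; r7 [sso_linked → elevated]. New: role_viewer, elevated.
Round 3: r2 [elevated → can_invite]; r12 [role_viewer ∧ quota_ok → break_glass]. New: can_invite, break_glass.
Round 4: r5 [can_invite ∧ role_admin → can_delete]; r10 [can_invite → can_read]. New: can_delete, can_read.
Round 5: r11 [can_delete → restricted_mode]; r14 [can_delete ∧ break_glass → member_of_group]. New: restricted_mode, member_of_group.
Round 6: r4 [sso_linked ∧ restricted_mode → cond_2]; r13 [restricted_mode ∧ quota_ok → cond_1]. New: cond_2, cond_1.
Closure: {break_glass, can_delete, can_invite, can_publish, can_read, cond_1, cond_2, device_trusted, elevated, export_allowed, ip_allowlisted, member_of_group, owner, quota_ok, restricted_mode, role_admin, role_viewer, session_fresh, sso_linked} — 19 facts.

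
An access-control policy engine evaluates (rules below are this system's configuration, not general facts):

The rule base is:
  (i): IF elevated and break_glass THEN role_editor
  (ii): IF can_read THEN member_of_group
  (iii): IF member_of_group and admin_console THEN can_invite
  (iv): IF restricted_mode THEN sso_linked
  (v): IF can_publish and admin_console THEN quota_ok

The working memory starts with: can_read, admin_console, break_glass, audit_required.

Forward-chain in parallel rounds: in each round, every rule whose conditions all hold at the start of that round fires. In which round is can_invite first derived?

2

Round 1 fires (ii), giving member_of_group.
Round 2 fires (iii), giving can_invite.
can_invite first appears in round 2.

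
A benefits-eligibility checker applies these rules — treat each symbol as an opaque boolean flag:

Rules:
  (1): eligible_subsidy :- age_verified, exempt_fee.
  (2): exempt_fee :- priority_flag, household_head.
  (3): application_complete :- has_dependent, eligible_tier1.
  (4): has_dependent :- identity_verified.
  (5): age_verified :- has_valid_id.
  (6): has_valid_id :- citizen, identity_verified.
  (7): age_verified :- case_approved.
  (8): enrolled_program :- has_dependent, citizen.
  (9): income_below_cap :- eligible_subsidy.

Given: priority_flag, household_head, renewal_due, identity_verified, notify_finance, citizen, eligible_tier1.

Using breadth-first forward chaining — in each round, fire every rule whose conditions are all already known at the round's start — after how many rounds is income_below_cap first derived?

4

[1] (2) [exempt_fee :- priority_flag, household_head.]; (4) [has_dependent :- identity_verified.]; (6) [has_valid_id :- citizen, identity_verified.]. ⇒ new: exempt_fee, has_dependent, has_valid_id.
[2] (3) [application_complete :- has_dependent, eligible_tier1.]; (5) [age_verified :- has_valid_id.]; (8) [enrolled_program :- has_dependent, citizen.]. ⇒ new: application_complete, age_verified, enrolled_program.
[3] (1) [eligible_subsidy :- age_verified, exempt_fee.]. ⇒ new: eligible_subsidy.
[4] (9) [income_below_cap :- eligible_subsidy.]. ⇒ new: income_below_cap.
income_below_cap first appears in round 4.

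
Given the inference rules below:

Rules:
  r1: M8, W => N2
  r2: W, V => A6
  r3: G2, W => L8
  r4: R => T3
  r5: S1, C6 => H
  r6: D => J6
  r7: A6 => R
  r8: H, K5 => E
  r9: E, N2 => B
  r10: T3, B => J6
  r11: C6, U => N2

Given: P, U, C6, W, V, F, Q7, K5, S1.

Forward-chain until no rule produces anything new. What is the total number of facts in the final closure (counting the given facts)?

Round 1 fires r2, r5, r11, giving A6, H, N2.
Round 2 fires r7, r8, giving R, E.
Round 3 fires r4, r9, giving T3, B.
Round 4 fires r10, giving J6.
Closure: {A6, B, C6, E, F, H, J6, K5, N2, P, Q7, R, S1, T3, U, V, W} — 17 facts.

17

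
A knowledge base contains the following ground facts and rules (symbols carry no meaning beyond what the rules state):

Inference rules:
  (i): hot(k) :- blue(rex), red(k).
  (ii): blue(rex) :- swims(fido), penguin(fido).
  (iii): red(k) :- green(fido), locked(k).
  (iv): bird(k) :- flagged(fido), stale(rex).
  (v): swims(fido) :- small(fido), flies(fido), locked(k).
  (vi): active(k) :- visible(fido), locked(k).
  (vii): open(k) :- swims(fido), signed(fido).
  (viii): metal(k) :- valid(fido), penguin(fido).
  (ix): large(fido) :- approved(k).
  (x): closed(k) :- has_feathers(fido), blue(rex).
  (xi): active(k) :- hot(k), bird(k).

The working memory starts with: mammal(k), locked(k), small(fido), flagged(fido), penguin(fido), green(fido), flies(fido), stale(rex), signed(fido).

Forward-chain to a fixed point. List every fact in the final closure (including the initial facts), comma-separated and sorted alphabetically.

active(k), bird(k), blue(rex), flagged(fido), flies(fido), green(fido), hot(k), locked(k), mammal(k), open(k), penguin(fido), red(k), signed(fido), small(fido), stale(rex), swims(fido)

Round 1 — (iii), (iv), (v), derive red(k), bird(k), swims(fido).
Round 2 — (ii), (vii), derive blue(rex), open(k).
Round 3 — (i), derive hot(k).
Round 4 — (xi), derive active(k).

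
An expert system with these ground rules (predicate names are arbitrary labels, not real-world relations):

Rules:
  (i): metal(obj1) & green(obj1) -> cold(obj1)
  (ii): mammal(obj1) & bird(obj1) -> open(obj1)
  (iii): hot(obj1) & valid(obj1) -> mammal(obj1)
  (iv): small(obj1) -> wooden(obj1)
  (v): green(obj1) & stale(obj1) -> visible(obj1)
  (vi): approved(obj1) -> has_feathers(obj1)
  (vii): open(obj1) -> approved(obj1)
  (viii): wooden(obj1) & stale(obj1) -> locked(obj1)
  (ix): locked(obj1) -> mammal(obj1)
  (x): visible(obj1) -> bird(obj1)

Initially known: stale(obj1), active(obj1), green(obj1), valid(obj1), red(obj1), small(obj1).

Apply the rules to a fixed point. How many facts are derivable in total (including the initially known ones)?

[1] (iv) [small(obj1) -> wooden(obj1)]; (v) [green(obj1) & stale(obj1) -> visible(obj1)]. ⇒ new: wooden(obj1), visible(obj1).
[2] (viii) [wooden(obj1) & stale(obj1) -> locked(obj1)]; (x) [visible(obj1) -> bird(obj1)]. ⇒ new: locked(obj1), bird(obj1).
[3] (ix) [locked(obj1) -> mammal(obj1)]. ⇒ new: mammal(obj1).
[4] (ii) [mammal(obj1) & bird(obj1) -> open(obj1)]. ⇒ new: open(obj1).
[5] (vii) [open(obj1) -> approved(obj1)]. ⇒ new: approved(obj1).
[6] (vi) [approved(obj1) -> has_feathers(obj1)]. ⇒ new: has_feathers(obj1).
Closure: {active(obj1), approved(obj1), bird(obj1), green(obj1), has_feathers(obj1), locked(obj1), mammal(obj1), open(obj1), red(obj1), small(obj1), stale(obj1), valid(obj1), visible(obj1), wooden(obj1)} — 14 facts.

14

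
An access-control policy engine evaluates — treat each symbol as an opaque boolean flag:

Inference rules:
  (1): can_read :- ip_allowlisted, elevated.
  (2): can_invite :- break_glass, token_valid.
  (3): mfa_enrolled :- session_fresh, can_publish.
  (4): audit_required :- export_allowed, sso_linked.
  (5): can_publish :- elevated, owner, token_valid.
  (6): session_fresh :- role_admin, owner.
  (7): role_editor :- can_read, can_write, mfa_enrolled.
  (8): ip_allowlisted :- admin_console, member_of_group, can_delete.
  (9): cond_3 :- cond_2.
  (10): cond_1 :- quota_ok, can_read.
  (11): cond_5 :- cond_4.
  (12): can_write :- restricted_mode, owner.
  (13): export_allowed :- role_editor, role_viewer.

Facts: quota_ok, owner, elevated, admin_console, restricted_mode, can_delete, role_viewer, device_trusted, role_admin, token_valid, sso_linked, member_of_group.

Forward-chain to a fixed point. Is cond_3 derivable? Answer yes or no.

[1] (5) [can_publish :- elevated, owner, token_valid.]; (6) [session_fresh :- role_admin, owner.]; (8) [ip_allowlisted :- admin_console, member_of_group, can_delete.]; (12) [can_write :- restricted_mode, owner.]. ⇒ new: can_publish, session_fresh, ip_allowlisted, can_write.
[2] (1) [can_read :- ip_allowlisted, elevated.]; (3) [mfa_enrolled :- session_fresh, can_publish.]. ⇒ new: can_read, mfa_enrolled.
[3] (7) [role_editor :- can_read, can_write, mfa_enrolled.]; (10) [cond_1 :- quota_ok, can_read.]. ⇒ new: role_editor, cond_1.
[4] (13) [export_allowed :- role_editor, role_viewer.]. ⇒ new: export_allowed.
[5] (4) [audit_required :- export_allowed, sso_linked.]. ⇒ new: audit_required.
Fixed point reached. cond_3 is concluded only by (9); (9) needs cond_2 (never derived).

no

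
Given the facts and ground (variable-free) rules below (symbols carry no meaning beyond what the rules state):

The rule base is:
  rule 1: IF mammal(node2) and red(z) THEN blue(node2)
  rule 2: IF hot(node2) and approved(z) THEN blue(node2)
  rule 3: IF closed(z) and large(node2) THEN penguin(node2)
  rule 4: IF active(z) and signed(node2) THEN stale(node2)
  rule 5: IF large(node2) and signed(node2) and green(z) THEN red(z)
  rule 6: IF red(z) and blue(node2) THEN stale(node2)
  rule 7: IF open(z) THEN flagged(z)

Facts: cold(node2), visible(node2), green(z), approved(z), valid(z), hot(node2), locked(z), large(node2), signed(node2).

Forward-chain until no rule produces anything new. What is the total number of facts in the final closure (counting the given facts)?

Round 1: rule 2 [IF hot(node2) and approved(z) THEN blue(node2)]; rule 5 [IF large(node2) and signed(node2) and green(z) THEN red(z)]. Adds blue(node2), red(z).
Round 2: rule 6 [IF red(z) and blue(node2) THEN stale(node2)]. Adds stale(node2).
Closure: {approved(z), blue(node2), cold(node2), green(z), hot(node2), large(node2), locked(z), red(z), signed(node2), stale(node2), valid(z), visible(node2)} — 12 facts.

12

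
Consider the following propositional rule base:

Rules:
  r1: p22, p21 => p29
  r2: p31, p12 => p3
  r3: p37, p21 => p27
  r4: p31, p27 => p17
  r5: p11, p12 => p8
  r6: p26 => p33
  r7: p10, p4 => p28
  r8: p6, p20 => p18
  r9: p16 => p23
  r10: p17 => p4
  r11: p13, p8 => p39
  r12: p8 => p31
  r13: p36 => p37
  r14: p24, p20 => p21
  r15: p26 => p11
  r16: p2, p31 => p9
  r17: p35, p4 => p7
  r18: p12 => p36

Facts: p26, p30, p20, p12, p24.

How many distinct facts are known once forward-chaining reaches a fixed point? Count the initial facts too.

Round 1 — r6, r14, r15, r18, derive p33, p21, p11, p36.
Round 2 — r5, r13, derive p8, p37.
Round 3 — r3, r12, derive p27, p31.
Round 4 — r2, r4, derive p3, p17.
Round 5 — r10, derive p4.
Closure: {p11, p12, p17, p20, p21, p24, p26, p27, p3, p30, p31, p33, p36, p37, p4, p8} — 16 facts.

16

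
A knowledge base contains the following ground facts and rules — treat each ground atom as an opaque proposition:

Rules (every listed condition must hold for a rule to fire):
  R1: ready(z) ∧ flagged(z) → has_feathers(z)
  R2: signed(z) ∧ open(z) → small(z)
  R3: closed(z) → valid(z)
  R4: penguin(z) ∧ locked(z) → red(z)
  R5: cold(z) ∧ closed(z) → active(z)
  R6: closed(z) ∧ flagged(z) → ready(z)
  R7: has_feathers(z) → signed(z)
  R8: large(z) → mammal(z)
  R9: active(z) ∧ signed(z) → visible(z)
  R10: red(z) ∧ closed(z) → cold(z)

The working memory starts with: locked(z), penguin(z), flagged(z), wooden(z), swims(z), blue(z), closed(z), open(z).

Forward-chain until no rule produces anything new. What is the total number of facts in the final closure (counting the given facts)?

Round 1: R3 [closed(z) → valid(z)]; R4 [penguin(z) ∧ locked(z) → red(z)]; R6 [closed(z) ∧ flagged(z) → ready(z)]. New: valid(z), red(z), ready(z).
Round 2: R1 [ready(z) ∧ flagged(z) → has_feathers(z)]; R10 [red(z) ∧ closed(z) → cold(z)]. New: has_feathers(z), cold(z).
Round 3: R5 [cold(z) ∧ closed(z) → active(z)]; R7 [has_feathers(z) → signed(z)]. New: active(z), signed(z).
Round 4: R2 [signed(z) ∧ open(z) → small(z)]; R9 [active(z) ∧ signed(z) → visible(z)]. New: small(z), visible(z).
Closure: {active(z), blue(z), closed(z), cold(z), flagged(z), has_feathers(z), locked(z), open(z), penguin(z), ready(z), red(z), signed(z), small(z), swims(z), valid(z), visible(z), wooden(z)} — 17 facts.

17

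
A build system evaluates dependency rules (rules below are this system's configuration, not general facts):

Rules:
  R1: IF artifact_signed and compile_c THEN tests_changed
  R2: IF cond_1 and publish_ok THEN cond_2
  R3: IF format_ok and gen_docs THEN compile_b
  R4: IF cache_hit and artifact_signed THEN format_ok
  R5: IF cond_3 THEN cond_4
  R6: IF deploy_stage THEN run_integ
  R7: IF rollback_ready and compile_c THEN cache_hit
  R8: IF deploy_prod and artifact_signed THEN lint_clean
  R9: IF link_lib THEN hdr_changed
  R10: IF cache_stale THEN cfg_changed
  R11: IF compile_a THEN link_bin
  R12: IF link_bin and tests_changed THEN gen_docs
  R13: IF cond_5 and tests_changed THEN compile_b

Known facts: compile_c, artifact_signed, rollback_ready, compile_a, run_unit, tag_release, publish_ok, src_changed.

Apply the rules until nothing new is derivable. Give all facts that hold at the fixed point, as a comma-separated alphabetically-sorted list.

Round 1 fires R1, R7, R11, giving tests_changed, cache_hit, link_bin.
Round 2 fires R4, R12, giving format_ok, gen_docs.
Round 3 fires R3, giving compile_b.

artifact_signed, cache_hit, compile_a, compile_b, compile_c, format_ok, gen_docs, link_bin, publish_ok, rollback_ready, run_unit, src_changed, tag_release, tests_changed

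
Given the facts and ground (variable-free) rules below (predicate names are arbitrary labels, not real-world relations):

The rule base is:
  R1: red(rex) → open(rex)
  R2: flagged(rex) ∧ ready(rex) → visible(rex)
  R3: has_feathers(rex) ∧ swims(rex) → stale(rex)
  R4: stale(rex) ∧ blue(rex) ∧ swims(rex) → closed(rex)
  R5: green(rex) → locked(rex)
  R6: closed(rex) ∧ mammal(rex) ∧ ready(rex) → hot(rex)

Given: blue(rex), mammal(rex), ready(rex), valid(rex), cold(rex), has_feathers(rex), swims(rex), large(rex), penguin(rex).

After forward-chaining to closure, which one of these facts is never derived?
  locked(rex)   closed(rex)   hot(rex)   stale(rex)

Round 1: R3 [has_feathers(rex) ∧ swims(rex) → stale(rex)]. New: stale(rex).
Round 2: R4 [stale(rex) ∧ blue(rex) ∧ swims(rex) → closed(rex)]. New: closed(rex).
Round 3: R6 [closed(rex) ∧ mammal(rex) ∧ ready(rex) → hot(rex)]. New: hot(rex).
Derived: stale(rex) (round 1), closed(rex) (round 2), hot(rex) (round 3). locked(rex) never appears in any round.

locked(rex)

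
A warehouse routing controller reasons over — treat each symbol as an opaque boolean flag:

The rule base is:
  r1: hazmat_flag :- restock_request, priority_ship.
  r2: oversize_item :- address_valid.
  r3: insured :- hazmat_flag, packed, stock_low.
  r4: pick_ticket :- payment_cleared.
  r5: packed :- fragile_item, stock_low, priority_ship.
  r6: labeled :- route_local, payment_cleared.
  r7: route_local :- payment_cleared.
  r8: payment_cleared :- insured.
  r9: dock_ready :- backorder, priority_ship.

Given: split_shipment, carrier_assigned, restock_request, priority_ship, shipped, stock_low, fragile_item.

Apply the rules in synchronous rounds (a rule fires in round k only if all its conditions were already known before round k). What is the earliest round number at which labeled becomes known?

5

[1] r1 [hazmat_flag :- restock_request, priority_ship.]; r5 [packed :- fragile_item, stock_low, priority_ship.]. ⇒ new: hazmat_flag, packed.
[2] r3 [insured :- hazmat_flag, packed, stock_low.]. ⇒ new: insured.
[3] r8 [payment_cleared :- insured.]. ⇒ new: payment_cleared.
[4] r4 [pick_ticket :- payment_cleared.]; r7 [route_local :- payment_cleared.]. ⇒ new: pick_ticket, route_local.
[5] r6 [labeled :- route_local, payment_cleared.]. ⇒ new: labeled.
labeled first appears in round 5.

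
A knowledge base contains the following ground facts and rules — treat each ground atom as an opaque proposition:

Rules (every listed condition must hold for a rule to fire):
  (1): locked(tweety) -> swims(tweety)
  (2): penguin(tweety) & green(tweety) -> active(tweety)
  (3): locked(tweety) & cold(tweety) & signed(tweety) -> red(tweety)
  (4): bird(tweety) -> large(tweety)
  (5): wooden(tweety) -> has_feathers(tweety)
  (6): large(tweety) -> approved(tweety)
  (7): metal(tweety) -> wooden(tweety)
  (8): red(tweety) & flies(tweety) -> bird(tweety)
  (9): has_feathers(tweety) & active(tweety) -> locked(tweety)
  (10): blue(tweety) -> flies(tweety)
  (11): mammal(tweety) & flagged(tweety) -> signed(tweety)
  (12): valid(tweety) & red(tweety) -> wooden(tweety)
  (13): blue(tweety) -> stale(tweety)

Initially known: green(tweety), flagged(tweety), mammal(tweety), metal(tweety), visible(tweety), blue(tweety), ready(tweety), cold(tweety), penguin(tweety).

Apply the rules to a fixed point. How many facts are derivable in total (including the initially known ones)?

Round 1: (2) [penguin(tweety) & green(tweety) -> active(tweety)]; (7) [metal(tweety) -> wooden(tweety)]; (10) [blue(tweety) -> flies(tweety)]; (11) [mammal(tweety) & flagged(tweety) -> signed(tweety)]; (13) [blue(tweety) -> stale(tweety)]. New: active(tweety), wooden(tweety), flies(tweety), signed(tweety), stale(tweety).
Round 2: (5) [wooden(tweety) -> has_feathers(tweety)]. New: has_feathers(tweety).
Round 3: (9) [has_feathers(tweety) & active(tweety) -> locked(tweety)]. New: locked(tweety).
Round 4: (1) [locked(tweety) -> swims(tweety)]; (3) [locked(tweety) & cold(tweety) & signed(tweety) -> red(tweety)]. New: swims(tweety), red(tweety).
Round 5: (8) [red(tweety) & flies(tweety) -> bird(tweety)]. New: bird(tweety).
Round 6: (4) [bird(tweety) -> large(tweety)]. New: large(tweety).
Round 7: (6) [large(tweety) -> approved(tweety)]. New: approved(tweety).
Closure: {active(tweety), approved(tweety), bird(tweety), blue(tweety), cold(tweety), flagged(tweety), flies(tweety), green(tweety), has_feathers(tweety), large(tweety), locked(tweety), mammal(tweety), metal(tweety), penguin(tweety), ready(tweety), red(tweety), signed(tweety), stale(tweety), swims(tweety), visible(tweety), wooden(tweety)} — 21 facts.

21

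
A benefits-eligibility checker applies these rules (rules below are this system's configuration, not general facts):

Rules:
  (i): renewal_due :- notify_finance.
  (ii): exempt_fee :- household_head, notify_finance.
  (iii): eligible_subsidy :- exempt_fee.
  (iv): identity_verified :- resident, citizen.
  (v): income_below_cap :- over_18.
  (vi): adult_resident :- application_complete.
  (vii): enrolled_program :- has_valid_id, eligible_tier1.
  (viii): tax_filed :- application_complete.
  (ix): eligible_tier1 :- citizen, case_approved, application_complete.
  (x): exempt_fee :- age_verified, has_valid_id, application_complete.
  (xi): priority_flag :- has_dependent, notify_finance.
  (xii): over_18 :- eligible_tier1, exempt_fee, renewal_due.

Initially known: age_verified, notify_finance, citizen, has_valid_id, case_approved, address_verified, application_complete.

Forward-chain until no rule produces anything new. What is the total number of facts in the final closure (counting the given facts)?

Round 1: (i) [renewal_due :- notify_finance.]; (vi) [adult_resident :- application_complete.]; (viii) [tax_filed :- application_complete.]; (ix) [eligible_tier1 :- citizen, case_approved, application_complete.]; (x) [exempt_fee :- age_verified, has_valid_id, application_complete.]. Adds renewal_due, adult_resident, tax_filed, eligible_tier1, exempt_fee.
Round 2: (iii) [eligible_subsidy :- exempt_fee.]; (vii) [enrolled_program :- has_valid_id, eligible_tier1.]; (xii) [over_18 :- eligible_tier1, exempt_fee, renewal_due.]. Adds eligible_subsidy, enrolled_program, over_18.
Round 3: (v) [income_below_cap :- over_18.]. Adds income_below_cap.
Closure: {address_verified, adult_resident, age_verified, application_complete, case_approved, citizen, eligible_subsidy, eligible_tier1, enrolled_program, exempt_fee, has_valid_id, income_below_cap, notify_finance, over_18, renewal_due, tax_filed} — 16 facts.

16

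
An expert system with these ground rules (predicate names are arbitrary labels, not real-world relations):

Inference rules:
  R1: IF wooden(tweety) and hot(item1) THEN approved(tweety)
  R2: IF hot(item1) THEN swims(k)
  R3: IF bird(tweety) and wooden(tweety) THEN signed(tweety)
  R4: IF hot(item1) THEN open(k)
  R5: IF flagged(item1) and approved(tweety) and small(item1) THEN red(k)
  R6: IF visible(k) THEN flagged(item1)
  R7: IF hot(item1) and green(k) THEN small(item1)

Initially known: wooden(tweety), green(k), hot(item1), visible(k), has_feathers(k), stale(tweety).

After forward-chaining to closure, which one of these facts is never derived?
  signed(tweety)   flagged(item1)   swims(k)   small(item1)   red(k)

signed(tweety)

[1] R1 [IF wooden(tweety) and hot(item1) THEN approved(tweety)]; R2 [IF hot(item1) THEN swims(k)]; R4 [IF hot(item1) THEN open(k)]; R6 [IF visible(k) THEN flagged(item1)]; R7 [IF hot(item1) and green(k) THEN small(item1)]. ⇒ new: approved(tweety), swims(k), open(k), flagged(item1), small(item1).
[2] R5 [IF flagged(item1) and approved(tweety) and small(item1) THEN red(k)]. ⇒ new: red(k).
Derived: swims(k) (round 1), small(item1) (round 1), flagged(item1) (round 1), red(k) (round 2). signed(tweety) never appears in any round.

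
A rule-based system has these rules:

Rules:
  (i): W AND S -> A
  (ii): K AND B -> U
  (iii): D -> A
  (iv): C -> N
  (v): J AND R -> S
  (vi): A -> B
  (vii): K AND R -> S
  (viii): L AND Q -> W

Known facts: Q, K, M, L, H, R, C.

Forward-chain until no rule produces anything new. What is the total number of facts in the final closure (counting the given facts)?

13

[1] (iv) [C -> N]; (vii) [K AND R -> S]; (viii) [L AND Q -> W]. ⇒ new: N, S, W.
[2] (i) [W AND S -> A]. ⇒ new: A.
[3] (vi) [A -> B]. ⇒ new: B.
[4] (ii) [K AND B -> U]. ⇒ new: U.
Closure: {A, B, C, H, K, L, M, N, Q, R, S, U, W} — 13 facts.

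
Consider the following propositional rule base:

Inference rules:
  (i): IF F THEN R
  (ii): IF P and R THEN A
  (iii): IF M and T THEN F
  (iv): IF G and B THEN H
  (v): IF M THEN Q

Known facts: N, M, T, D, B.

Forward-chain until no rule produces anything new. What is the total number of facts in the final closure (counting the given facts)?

8

Round 1 — (iii), (v), derive F, Q.
Round 2 — (i), derive R.
Closure: {B, D, F, M, N, Q, R, T} — 8 facts.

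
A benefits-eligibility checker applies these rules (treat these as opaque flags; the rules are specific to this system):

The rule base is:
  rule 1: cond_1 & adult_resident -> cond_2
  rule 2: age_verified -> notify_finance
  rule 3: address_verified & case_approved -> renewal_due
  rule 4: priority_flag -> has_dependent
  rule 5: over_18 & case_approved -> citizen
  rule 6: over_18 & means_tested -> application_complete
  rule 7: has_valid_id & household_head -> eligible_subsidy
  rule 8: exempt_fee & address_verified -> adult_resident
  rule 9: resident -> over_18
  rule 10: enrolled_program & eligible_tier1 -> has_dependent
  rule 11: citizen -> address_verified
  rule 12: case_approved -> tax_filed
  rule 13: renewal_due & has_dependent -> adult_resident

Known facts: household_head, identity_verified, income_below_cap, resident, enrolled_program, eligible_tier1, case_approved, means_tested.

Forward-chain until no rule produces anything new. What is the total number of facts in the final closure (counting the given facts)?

Round 1 — rule 9, rule 10, rule 12, derive over_18, has_dependent, tax_filed.
Round 2 — rule 5, rule 6, derive citizen, application_complete.
Round 3 — rule 11, derive address_verified.
Round 4 — rule 3, derive renewal_due.
Round 5 — rule 13, derive adult_resident.
Closure: {address_verified, adult_resident, application_complete, case_approved, citizen, eligible_tier1, enrolled_program, has_dependent, household_head, identity_verified, income_below_cap, means_tested, over_18, renewal_due, resident, tax_filed} — 16 facts.

16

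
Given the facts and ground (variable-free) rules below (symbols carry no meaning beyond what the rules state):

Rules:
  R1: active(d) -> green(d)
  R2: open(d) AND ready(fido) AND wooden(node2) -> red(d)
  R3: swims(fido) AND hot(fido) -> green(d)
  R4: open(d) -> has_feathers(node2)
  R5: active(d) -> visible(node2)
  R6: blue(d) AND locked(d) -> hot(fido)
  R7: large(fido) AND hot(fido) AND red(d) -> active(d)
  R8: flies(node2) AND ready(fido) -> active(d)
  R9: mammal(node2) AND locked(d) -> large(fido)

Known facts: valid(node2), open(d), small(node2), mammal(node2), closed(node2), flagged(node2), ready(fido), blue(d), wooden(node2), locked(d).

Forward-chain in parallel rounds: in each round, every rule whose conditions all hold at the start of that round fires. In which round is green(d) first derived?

Round 1: R2 [open(d) AND ready(fido) AND wooden(node2) -> red(d)]; R4 [open(d) -> has_feathers(node2)]; R6 [blue(d) AND locked(d) -> hot(fido)]; R9 [mammal(node2) AND locked(d) -> large(fido)]. New: red(d), has_feathers(node2), hot(fido), large(fido).
Round 2: R7 [large(fido) AND hot(fido) AND red(d) -> active(d)]. New: active(d).
Round 3: R1 [active(d) -> green(d)]; R5 [active(d) -> visible(node2)]. New: green(d), visible(node2).
green(d) first appears in round 3.

3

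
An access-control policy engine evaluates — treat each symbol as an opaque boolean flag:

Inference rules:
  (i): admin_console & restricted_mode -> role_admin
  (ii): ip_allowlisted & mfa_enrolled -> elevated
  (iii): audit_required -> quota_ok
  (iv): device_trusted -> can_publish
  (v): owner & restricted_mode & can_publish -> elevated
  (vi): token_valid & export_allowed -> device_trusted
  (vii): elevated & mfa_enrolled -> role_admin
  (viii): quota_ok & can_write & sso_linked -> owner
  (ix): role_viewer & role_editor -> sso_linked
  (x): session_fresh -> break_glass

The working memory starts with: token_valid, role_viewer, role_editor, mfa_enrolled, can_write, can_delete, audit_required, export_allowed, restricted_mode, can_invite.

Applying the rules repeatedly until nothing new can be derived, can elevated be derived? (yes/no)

Round 1 fires (iii), (vi), (ix), giving quota_ok, device_trusted, sso_linked.
Round 2 fires (iv), (viii), giving can_publish, owner.
Round 3 fires (v), giving elevated.
Round 4 fires (vii), giving role_admin.
elevated appears in round 3, so it is derivable.

yes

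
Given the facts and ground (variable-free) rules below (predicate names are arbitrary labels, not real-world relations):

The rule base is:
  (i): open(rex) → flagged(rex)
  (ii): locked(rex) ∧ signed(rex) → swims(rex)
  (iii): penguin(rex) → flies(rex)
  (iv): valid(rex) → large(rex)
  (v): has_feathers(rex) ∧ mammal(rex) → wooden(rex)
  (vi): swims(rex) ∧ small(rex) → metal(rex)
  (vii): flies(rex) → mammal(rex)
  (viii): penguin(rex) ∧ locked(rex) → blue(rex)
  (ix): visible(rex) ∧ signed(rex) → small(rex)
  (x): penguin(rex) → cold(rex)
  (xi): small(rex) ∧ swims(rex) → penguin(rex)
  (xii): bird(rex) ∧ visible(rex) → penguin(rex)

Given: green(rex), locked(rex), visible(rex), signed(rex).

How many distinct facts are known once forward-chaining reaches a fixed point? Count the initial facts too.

12

Round 1 fires (ii), (ix), giving swims(rex), small(rex).
Round 2 fires (vi), (xi), giving metal(rex), penguin(rex).
Round 3 fires (iii), (viii), (x), giving flies(rex), blue(rex), cold(rex).
Round 4 fires (vii), giving mammal(rex).
Closure: {blue(rex), cold(rex), flies(rex), green(rex), locked(rex), mammal(rex), metal(rex), penguin(rex), signed(rex), small(rex), swims(rex), visible(rex)} — 12 facts.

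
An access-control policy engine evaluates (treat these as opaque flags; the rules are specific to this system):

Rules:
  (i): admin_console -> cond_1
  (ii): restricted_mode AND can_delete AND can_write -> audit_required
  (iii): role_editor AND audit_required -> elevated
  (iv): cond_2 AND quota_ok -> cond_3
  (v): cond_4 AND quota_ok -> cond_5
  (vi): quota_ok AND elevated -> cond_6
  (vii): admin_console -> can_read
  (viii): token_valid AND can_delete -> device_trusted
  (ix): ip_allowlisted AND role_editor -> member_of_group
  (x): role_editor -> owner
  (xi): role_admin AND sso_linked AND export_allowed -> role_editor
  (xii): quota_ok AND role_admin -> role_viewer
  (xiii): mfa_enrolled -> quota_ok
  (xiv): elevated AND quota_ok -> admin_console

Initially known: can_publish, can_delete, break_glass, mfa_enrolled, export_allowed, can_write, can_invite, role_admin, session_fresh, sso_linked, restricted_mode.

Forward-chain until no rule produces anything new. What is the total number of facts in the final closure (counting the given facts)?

[1] (ii) [restricted_mode AND can_delete AND can_write -> audit_required]; (xi) [role_admin AND sso_linked AND export_allowed -> role_editor]; (xiii) [mfa_enrolled -> quota_ok]. ⇒ new: audit_required, role_editor, quota_ok.
[2] (iii) [role_editor AND audit_required -> elevated]; (x) [role_editor -> owner]; (xii) [quota_ok AND role_admin -> role_viewer]. ⇒ new: elevated, owner, role_viewer.
[3] (vi) [quota_ok AND elevated -> cond_6]; (xiv) [elevated AND quota_ok -> admin_console]. ⇒ new: cond_6, admin_console.
[4] (i) [admin_console -> cond_1]; (vii) [admin_console -> can_read]. ⇒ new: cond_1, can_read.
Closure: {admin_console, audit_required, break_glass, can_delete, can_invite, can_publish, can_read, can_write, cond_1, cond_6, elevated, export_allowed, mfa_enrolled, owner, quota_ok, restricted_mode, role_admin, role_editor, role_viewer, session_fresh, sso_linked} — 21 facts.

21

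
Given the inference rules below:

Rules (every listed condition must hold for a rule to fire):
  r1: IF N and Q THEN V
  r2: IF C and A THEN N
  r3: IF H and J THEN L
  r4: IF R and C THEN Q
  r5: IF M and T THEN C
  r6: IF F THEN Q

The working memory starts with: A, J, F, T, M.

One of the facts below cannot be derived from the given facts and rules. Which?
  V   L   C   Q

L

Round 1 fires r5, r6, giving C, Q.
Round 2 fires r2, giving N.
Round 3 fires r1, giving V.
Derived: V (round 3), Q (round 1), C (round 1). L never appears in any round.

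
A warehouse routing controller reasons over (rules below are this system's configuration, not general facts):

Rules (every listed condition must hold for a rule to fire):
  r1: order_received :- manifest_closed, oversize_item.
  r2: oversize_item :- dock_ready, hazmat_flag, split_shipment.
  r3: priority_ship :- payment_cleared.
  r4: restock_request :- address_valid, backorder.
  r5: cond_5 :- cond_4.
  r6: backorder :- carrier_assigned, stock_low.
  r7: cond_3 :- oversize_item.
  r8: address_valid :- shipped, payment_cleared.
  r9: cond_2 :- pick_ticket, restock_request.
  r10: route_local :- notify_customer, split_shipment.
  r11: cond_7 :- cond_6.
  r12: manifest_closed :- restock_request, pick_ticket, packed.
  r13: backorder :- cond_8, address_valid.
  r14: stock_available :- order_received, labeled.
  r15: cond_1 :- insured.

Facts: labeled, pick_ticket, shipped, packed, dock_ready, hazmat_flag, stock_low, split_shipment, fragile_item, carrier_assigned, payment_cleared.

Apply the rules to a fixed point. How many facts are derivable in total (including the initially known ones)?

Round 1: r2 [oversize_item :- dock_ready, hazmat_flag, split_shipment.]; r3 [priority_ship :- payment_cleared.]; r6 [backorder :- carrier_assigned, stock_low.]; r8 [address_valid :- shipped, payment_cleared.]. Adds oversize_item, priority_ship, backorder, address_valid.
Round 2: r4 [restock_request :- address_valid, backorder.]; r7 [cond_3 :- oversize_item.]. Adds restock_request, cond_3.
Round 3: r9 [cond_2 :- pick_ticket, restock_request.]; r12 [manifest_closed :- restock_request, pick_ticket, packed.]. Adds cond_2, manifest_closed.
Round 4: r1 [order_received :- manifest_closed, oversize_item.]. Adds order_received.
Round 5: r14 [stock_available :- order_received, labeled.]. Adds stock_available.
Closure: {address_valid, backorder, carrier_assigned, cond_2, cond_3, dock_ready, fragile_item, hazmat_flag, labeled, manifest_closed, order_received, oversize_item, packed, payment_cleared, pick_ticket, priority_ship, restock_request, shipped, split_shipment, stock_available, stock_low} — 21 facts.

21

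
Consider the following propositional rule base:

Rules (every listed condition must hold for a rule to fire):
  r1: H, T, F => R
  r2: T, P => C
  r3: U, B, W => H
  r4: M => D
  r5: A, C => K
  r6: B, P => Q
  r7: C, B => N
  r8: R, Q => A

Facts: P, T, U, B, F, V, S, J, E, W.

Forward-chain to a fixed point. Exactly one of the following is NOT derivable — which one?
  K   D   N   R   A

[1] r2 [T, P => C]; r3 [U, B, W => H]; r6 [B, P => Q]. ⇒ new: C, H, Q.
[2] r1 [H, T, F => R]; r7 [C, B => N]. ⇒ new: R, N.
[3] r8 [R, Q => A]. ⇒ new: A.
[4] r5 [A, C => K]. ⇒ new: K.
Derived: N (round 2), A (round 3), K (round 4), R (round 2). D never appears in any round.

D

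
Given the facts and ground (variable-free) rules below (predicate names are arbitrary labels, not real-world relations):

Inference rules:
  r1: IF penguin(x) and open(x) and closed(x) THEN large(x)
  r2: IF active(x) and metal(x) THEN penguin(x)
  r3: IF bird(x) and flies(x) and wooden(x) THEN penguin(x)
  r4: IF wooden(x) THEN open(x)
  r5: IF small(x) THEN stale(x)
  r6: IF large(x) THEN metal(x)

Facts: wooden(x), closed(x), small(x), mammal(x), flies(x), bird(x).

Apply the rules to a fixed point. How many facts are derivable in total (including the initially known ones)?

[1] r3 [IF bird(x) and flies(x) and wooden(x) THEN penguin(x)]; r4 [IF wooden(x) THEN open(x)]; r5 [IF small(x) THEN stale(x)]. ⇒ new: penguin(x), open(x), stale(x).
[2] r1 [IF penguin(x) and open(x) and closed(x) THEN large(x)]. ⇒ new: large(x).
[3] r6 [IF large(x) THEN metal(x)]. ⇒ new: metal(x).
Closure: {bird(x), closed(x), flies(x), large(x), mammal(x), metal(x), open(x), penguin(x), small(x), stale(x), wooden(x)} — 11 facts.

11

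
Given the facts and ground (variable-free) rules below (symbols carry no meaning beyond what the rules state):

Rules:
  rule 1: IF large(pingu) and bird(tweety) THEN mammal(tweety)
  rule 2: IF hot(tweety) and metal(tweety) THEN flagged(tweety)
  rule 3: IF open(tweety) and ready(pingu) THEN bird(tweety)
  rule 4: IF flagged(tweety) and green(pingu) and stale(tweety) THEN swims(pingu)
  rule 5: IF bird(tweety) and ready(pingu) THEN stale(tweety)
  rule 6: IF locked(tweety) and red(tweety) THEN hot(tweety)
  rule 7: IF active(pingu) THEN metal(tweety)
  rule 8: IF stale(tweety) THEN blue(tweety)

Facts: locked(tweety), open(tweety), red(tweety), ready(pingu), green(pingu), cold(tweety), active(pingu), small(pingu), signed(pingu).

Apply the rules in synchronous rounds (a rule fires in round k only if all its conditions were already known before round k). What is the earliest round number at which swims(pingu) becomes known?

3

[1] rule 3 [IF open(tweety) and ready(pingu) THEN bird(tweety)]; rule 6 [IF locked(tweety) and red(tweety) THEN hot(tweety)]; rule 7 [IF active(pingu) THEN metal(tweety)]. ⇒ new: bird(tweety), hot(tweety), metal(tweety).
[2] rule 2 [IF hot(tweety) and metal(tweety) THEN flagged(tweety)]; rule 5 [IF bird(tweety) and ready(pingu) THEN stale(tweety)]. ⇒ new: flagged(tweety), stale(tweety).
[3] rule 4 [IF flagged(tweety) and green(pingu) and stale(tweety) THEN swims(pingu)]; rule 8 [IF stale(tweety) THEN blue(tweety)]. ⇒ new: swims(pingu), blue(tweety).
swims(pingu) first appears in round 3.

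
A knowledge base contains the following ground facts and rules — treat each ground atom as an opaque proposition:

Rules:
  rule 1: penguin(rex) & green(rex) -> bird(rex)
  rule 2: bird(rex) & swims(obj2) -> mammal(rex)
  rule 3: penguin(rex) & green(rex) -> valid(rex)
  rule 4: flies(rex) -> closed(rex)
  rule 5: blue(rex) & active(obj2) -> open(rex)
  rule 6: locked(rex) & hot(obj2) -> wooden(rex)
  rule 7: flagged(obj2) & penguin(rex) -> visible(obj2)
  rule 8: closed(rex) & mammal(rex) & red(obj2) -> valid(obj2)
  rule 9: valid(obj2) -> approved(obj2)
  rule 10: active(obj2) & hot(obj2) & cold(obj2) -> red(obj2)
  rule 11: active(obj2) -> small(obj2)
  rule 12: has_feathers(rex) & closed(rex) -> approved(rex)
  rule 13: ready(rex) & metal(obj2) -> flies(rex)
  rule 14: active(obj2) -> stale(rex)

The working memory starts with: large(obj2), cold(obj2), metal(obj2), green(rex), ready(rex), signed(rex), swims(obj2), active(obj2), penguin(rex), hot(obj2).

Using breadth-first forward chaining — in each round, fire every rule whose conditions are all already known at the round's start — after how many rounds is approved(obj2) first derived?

Round 1: rule 1 [penguin(rex) & green(rex) -> bird(rex)]; rule 3 [penguin(rex) & green(rex) -> valid(rex)]; rule 10 [active(obj2) & hot(obj2) & cold(obj2) -> red(obj2)]; rule 11 [active(obj2) -> small(obj2)]; rule 13 [ready(rex) & metal(obj2) -> flies(rex)]; rule 14 [active(obj2) -> stale(rex)]. Adds bird(rex), valid(rex), red(obj2), small(obj2), flies(rex), stale(rex).
Round 2: rule 2 [bird(rex) & swims(obj2) -> mammal(rex)]; rule 4 [flies(rex) -> closed(rex)]. Adds mammal(rex), closed(rex).
Round 3: rule 8 [closed(rex) & mammal(rex) & red(obj2) -> valid(obj2)]. Adds valid(obj2).
Round 4: rule 9 [valid(obj2) -> approved(obj2)]. Adds approved(obj2).
approved(obj2) first appears in round 4.

4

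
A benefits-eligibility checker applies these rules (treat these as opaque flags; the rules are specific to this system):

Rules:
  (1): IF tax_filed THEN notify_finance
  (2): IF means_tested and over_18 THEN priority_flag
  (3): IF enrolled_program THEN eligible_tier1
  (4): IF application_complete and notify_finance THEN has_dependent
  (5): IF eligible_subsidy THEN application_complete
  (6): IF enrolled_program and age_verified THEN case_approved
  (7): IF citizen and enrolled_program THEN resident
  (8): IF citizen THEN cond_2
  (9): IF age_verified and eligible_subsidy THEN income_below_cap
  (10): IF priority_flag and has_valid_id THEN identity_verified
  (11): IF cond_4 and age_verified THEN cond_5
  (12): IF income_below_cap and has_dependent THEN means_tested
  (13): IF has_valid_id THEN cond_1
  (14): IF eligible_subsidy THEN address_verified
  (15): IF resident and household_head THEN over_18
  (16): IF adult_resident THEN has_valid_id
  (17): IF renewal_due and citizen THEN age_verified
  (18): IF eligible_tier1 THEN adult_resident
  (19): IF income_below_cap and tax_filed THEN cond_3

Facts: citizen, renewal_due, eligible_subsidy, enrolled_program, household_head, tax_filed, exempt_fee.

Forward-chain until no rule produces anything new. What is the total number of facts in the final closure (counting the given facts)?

25

Round 1: (1) [IF tax_filed THEN notify_finance]; (3) [IF enrolled_program THEN eligible_tier1]; (5) [IF eligible_subsidy THEN application_complete]; (7) [IF citizen and enrolled_program THEN resident]; (8) [IF citizen THEN cond_2]; (14) [IF eligible_subsidy THEN address_verified]; (17) [IF renewal_due and citizen THEN age_verified]. Adds notify_finance, eligible_tier1, application_complete, resident, cond_2, address_verified, age_verified.
Round 2: (4) [IF application_complete and notify_finance THEN has_dependent]; (6) [IF enrolled_program and age_verified THEN case_approved]; (9) [IF age_verified and eligible_subsidy THEN income_below_cap]; (15) [IF resident and household_head THEN over_18]; (18) [IF eligible_tier1 THEN adult_resident]. Adds has_dependent, case_approved, income_below_cap, over_18, adult_resident.
Round 3: (12) [IF income_below_cap and has_dependent THEN means_tested]; (16) [IF adult_resident THEN has_valid_id]; (19) [IF income_below_cap and tax_filed THEN cond_3]. Adds means_tested, has_valid_id, cond_3.
Round 4: (2) [IF means_tested and over_18 THEN priority_flag]; (13) [IF has_valid_id THEN cond_1]. Adds priority_flag, cond_1.
Round 5: (10) [IF priority_flag and has_valid_id THEN identity_verified]. Adds identity_verified.
Closure: {address_verified, adult_resident, age_verified, application_complete, case_approved, citizen, cond_1, cond_2, cond_3, eligible_subsidy, eligible_tier1, enrolled_program, exempt_fee, has_dependent, has_valid_id, household_head, identity_verified, income_below_cap, means_tested, notify_finance, over_18, priority_flag, renewal_due, resident, tax_filed} — 25 facts.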